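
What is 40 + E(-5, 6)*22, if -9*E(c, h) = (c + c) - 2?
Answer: 208/3 ≈ 69.333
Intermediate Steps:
E(c, h) = 2/9 - 2*c/9 (E(c, h) = -((c + c) - 2)/9 = -(2*c - 2)/9 = -(-2 + 2*c)/9 = 2/9 - 2*c/9)
40 + E(-5, 6)*22 = 40 + (2/9 - 2/9*(-5))*22 = 40 + (2/9 + 10/9)*22 = 40 + (4/3)*22 = 40 + 88/3 = 208/3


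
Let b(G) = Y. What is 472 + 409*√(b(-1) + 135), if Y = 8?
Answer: 472 + 409*√143 ≈ 5362.9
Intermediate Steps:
b(G) = 8
472 + 409*√(b(-1) + 135) = 472 + 409*√(8 + 135) = 472 + 409*√143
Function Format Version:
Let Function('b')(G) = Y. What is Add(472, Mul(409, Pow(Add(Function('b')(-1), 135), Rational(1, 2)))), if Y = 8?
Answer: Add(472, Mul(409, Pow(143, Rational(1, 2)))) ≈ 5362.9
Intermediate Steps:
Function('b')(G) = 8
Add(472, Mul(409, Pow(Add(Function('b')(-1), 135), Rational(1, 2)))) = Add(472, Mul(409, Pow(Add(8, 135), Rational(1, 2)))) = Add(472, Mul(409, Pow(143, Rational(1, 2))))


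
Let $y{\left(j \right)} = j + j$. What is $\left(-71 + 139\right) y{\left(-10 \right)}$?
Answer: $-1360$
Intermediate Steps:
$y{\left(j \right)} = 2 j$
$\left(-71 + 139\right) y{\left(-10 \right)} = \left(-71 + 139\right) 2 \left(-10\right) = 68 \left(-20\right) = -1360$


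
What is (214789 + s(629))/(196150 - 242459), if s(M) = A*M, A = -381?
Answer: 24860/46309 ≈ 0.53683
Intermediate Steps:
s(M) = -381*M
(214789 + s(629))/(196150 - 242459) = (214789 - 381*629)/(196150 - 242459) = (214789 - 239649)/(-46309) = -24860*(-1/46309) = 24860/46309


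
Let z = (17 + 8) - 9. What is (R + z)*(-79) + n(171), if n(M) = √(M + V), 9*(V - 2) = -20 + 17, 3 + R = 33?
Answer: -3634 + √1554/3 ≈ -3620.9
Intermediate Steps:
R = 30 (R = -3 + 33 = 30)
z = 16 (z = 25 - 9 = 16)
V = 5/3 (V = 2 + (-20 + 17)/9 = 2 + (⅑)*(-3) = 2 - ⅓ = 5/3 ≈ 1.6667)
n(M) = √(5/3 + M) (n(M) = √(M + 5/3) = √(5/3 + M))
(R + z)*(-79) + n(171) = (30 + 16)*(-79) + √(15 + 9*171)/3 = 46*(-79) + √(15 + 1539)/3 = -3634 + √1554/3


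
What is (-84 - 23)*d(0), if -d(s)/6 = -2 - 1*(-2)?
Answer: 0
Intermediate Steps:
d(s) = 0 (d(s) = -6*(-2 - 1*(-2)) = -6*(-2 + 2) = -6*0 = 0)
(-84 - 23)*d(0) = (-84 - 23)*0 = -107*0 = 0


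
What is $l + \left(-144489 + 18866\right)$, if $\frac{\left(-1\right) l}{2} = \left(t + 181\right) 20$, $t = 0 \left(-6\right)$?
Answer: $-132863$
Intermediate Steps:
$t = 0$
$l = -7240$ ($l = - 2 \left(0 + 181\right) 20 = - 2 \cdot 181 \cdot 20 = \left(-2\right) 3620 = -7240$)
$l + \left(-144489 + 18866\right) = -7240 + \left(-144489 + 18866\right) = -7240 - 125623 = -132863$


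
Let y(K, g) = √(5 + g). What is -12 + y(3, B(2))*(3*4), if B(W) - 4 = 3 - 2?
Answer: -12 + 12*√10 ≈ 25.947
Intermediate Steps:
B(W) = 5 (B(W) = 4 + (3 - 2) = 4 + 1 = 5)
-12 + y(3, B(2))*(3*4) = -12 + √(5 + 5)*(3*4) = -12 + √10*12 = -12 + 12*√10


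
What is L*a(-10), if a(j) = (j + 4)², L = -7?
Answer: -252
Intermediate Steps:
a(j) = (4 + j)²
L*a(-10) = -7*(4 - 10)² = -7*(-6)² = -7*36 = -252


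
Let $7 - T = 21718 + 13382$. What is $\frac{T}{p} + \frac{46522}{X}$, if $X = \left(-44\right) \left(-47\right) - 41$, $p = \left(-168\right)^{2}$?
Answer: $\frac{1241903417}{57210048} \approx 21.708$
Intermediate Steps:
$p = 28224$
$X = 2027$ ($X = 2068 - 41 = 2027$)
$T = -35093$ ($T = 7 - \left(21718 + 13382\right) = 7 - 35100 = -35093$)
$\frac{T}{p} + \frac{46522}{X} = - \frac{35093}{28224} + \frac{46522}{2027} = \frac{1241903417}{57210048}$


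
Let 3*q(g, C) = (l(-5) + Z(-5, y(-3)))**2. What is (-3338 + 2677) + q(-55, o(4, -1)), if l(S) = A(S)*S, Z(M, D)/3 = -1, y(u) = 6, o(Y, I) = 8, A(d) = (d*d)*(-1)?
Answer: 12901/3 ≈ 4300.3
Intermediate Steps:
A(d) = -d**2 (A(d) = d**2*(-1) = -d**2)
Z(M, D) = -3 (Z(M, D) = 3*(-1) = -3)
l(S) = -S**3 (l(S) = (-S**2)*S = -S**3)
q(g, C) = 14884/3 (q(g, C) = (-1*(-5)**3 - 3)**2/3 = (-1*(-125) - 3)**2/3 = (125 - 3)**2/3 = (1/3)*122**2 = (1/3)*14884 = 14884/3)
(-3338 + 2677) + q(-55, o(4, -1)) = (-3338 + 2677) + 14884/3 = -661 + 14884/3 = 12901/3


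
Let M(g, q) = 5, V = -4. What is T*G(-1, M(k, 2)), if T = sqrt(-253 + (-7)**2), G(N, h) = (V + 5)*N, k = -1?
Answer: -2*I*sqrt(51) ≈ -14.283*I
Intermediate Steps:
G(N, h) = N (G(N, h) = (-4 + 5)*N = 1*N = N)
T = 2*I*sqrt(51) (T = sqrt(-253 + 49) = sqrt(-204) = 2*I*sqrt(51) ≈ 14.283*I)
T*G(-1, M(k, 2)) = (2*I*sqrt(51))*(-1) = -2*I*sqrt(51)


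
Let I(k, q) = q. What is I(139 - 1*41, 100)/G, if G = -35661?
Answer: -100/35661 ≈ -0.0028042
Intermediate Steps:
I(139 - 1*41, 100)/G = 100/(-35661) = 100*(-1/35661) = -100/35661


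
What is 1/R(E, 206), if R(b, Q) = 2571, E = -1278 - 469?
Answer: 1/2571 ≈ 0.00038895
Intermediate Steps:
E = -1747
1/R(E, 206) = 1/2571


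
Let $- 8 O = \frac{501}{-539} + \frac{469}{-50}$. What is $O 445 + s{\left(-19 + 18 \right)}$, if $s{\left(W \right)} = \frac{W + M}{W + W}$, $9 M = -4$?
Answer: $\frac{222830921}{388080} \approx 574.19$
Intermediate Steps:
$M = - \frac{4}{9}$ ($M = \frac{1}{9} \left(-4\right) = - \frac{4}{9} \approx -0.44444$)
$s{\left(W \right)} = \frac{- \frac{4}{9} + W}{2 W}$ ($s{\left(W \right)} = \frac{W - \frac{4}{9}}{W + W} = \frac{- \frac{4}{9} + W}{2 W}$)
$O = \frac{277841}{215600}$ ($O = - \frac{\frac{501}{-539} + \frac{469}{-50}}{8} = - \frac{501 \left(- \frac{1}{539}\right) + 469 \left(- \frac{1}{50}\right)}{8} = - \frac{- \frac{501}{539} - \frac{469}{50}}{8} = \left(- \frac{1}{8}\right) \left(- \frac{277841}{26950}\right) = \frac{277841}{215600} \approx 1.2887$)
$O 445 + s{\left(-19 + 18 \right)} = \frac{277841}{215600} \cdot 445 + \frac{-4 + 9 \left(-19 + 18\right)}{18 \left(-19 + 18\right)} = \frac{24727849}{43120} + \frac{-4 + 9 \left(-1\right)}{18 \left(-1\right)} = \frac{24727849}{43120} + \frac{1}{18} \left(-1\right) \left(-4 - 9\right) = \frac{24727849}{43120} + \frac{1}{18} \left(-1\right) \left(-13\right) = \frac{24727849}{43120} + \frac{13}{18} = \frac{222830921}{388080}$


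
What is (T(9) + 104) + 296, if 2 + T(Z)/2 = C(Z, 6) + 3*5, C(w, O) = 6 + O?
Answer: 450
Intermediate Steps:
T(Z) = 50 (T(Z) = -4 + 2*((6 + 6) + 3*5) = -4 + 2*(12 + 15) = -4 + 2*27 = -4 + 54 = 50)
(T(9) + 104) + 296 = (50 + 104) + 296 = 154 + 296 = 450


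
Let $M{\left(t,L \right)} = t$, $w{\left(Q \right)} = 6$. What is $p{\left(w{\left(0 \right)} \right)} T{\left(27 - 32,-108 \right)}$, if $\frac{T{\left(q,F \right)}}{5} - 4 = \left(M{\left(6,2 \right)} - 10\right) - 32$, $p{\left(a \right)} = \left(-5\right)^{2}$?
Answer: $-4000$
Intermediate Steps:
$p{\left(a \right)} = 25$
$T{\left(q,F \right)} = -160$ ($T{\left(q,F \right)} = 20 + 5 \left(\left(6 - 10\right) - 32\right) = 20 + 5 \left(-4 - 32\right) = 20 + 5 \left(-36\right) = 20 - 180 = -160$)
$p{\left(w{\left(0 \right)} \right)} T{\left(27 - 32,-108 \right)} = 25 \left(-160\right) = -4000$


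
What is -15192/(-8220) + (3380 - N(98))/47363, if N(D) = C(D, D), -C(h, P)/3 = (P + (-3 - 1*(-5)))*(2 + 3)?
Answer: 63304358/32443655 ≈ 1.9512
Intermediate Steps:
C(h, P) = -30 - 15*P (C(h, P) = -3*(P + (-3 - 1*(-5)))*(2 + 3) = -3*(P + (-3 + 5))*5 = -3*(P + 2)*5 = -3*(2 + P)*5 = -3*(10 + 5*P) = -30 - 15*P)
N(D) = -30 - 15*D
-15192/(-8220) + (3380 - N(98))/47363 = -15192/(-8220) + (3380 - (-30 - 15*98))/47363 = -15192*(-1/8220) + (3380 - (-30 - 1470))*(1/47363) = 1266/685 + (3380 - 1*(-1500))*(1/47363) = 1266/685 + (3380 + 1500)*(1/47363) = 1266/685 + 4880*(1/47363) = 1266/685 + 4880/47363 = 63304358/32443655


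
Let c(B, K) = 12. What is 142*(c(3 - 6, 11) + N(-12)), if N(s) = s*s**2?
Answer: -243672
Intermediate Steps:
N(s) = s**3
142*(c(3 - 6, 11) + N(-12)) = 142*(12 + (-12)**3) = 142*(12 - 1728) = 142*(-1716) = -243672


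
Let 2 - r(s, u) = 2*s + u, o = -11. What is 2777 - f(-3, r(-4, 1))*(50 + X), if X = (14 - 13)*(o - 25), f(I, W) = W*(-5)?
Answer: 3407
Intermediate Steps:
r(s, u) = 2 - u - 2*s (r(s, u) = 2 - (2*s + u) = 2 - (u + 2*s) = 2 + (-u - 2*s) = 2 - u - 2*s)
f(I, W) = -5*W
X = -36 (X = (14 - 13)*(-11 - 25) = 1*(-36) = -36)
2777 - f(-3, r(-4, 1))*(50 + X) = 2777 - (-5*(2 - 1*1 - 2*(-4)))*(50 - 36) = 2777 - (-5*(2 - 1 + 8))*14 = 2777 - (-5*9)*14 = 2777 - (-45)*14 = 2777 - 1*(-630) = 2777 + 630 = 3407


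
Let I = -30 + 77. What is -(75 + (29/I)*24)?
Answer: -4221/47 ≈ -89.808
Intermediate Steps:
I = 47
-(75 + (29/I)*24) = -(75 + (29/47)*24) = -(75 + 696/47) = -1*4221/47 = -4221/47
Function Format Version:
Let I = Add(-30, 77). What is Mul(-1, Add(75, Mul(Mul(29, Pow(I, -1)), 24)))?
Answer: Rational(-4221, 47) ≈ -89.808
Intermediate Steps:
I = 47
Mul(-1, Add(75, Mul(Mul(29, Pow(I, -1)), 24))) = Mul(-1, Add(75, Mul(Mul(29, Pow(47, -1)), 24))) = Mul(-1, Add(75, Mul(Mul(29, Rational(1, 47)), 24))) = Mul(-1, Add(75, Mul(Rational(29, 47), 24))) = Mul(-1, Add(75, Rational(696, 47))) = Mul(-1, Rational(4221, 47)) = Rational(-4221, 47)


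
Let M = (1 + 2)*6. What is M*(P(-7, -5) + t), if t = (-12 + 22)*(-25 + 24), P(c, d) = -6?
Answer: -288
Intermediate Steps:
t = -10 (t = 10*(-1) = -10)
M = 18 (M = 3*6 = 18)
M*(P(-7, -5) + t) = 18*(-6 - 10) = 18*(-16) = -288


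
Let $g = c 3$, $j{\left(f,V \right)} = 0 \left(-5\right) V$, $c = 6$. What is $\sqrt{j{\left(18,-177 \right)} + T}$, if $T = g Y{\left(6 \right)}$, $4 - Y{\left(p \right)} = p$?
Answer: $6 i \approx 6.0 i$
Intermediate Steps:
$j{\left(f,V \right)} = 0$ ($j{\left(f,V \right)} = 0 V = 0$)
$Y{\left(p \right)} = 4 - p$
$g = 18$ ($g = 6 \cdot 3 = 18$)
$T = -36$ ($T = 18 \left(4 - 6\right) = 18 \left(-2\right) = -36$)
$\sqrt{j{\left(18,-177 \right)} + T} = \sqrt{0 - 36} = \sqrt{-36} = 6 i$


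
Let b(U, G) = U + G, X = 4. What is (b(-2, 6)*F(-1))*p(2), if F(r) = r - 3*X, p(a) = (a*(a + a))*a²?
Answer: -1664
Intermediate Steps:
b(U, G) = G + U
p(a) = 2*a⁴ (p(a) = (a*(2*a))*a² = (2*a²)*a² = 2*a⁴)
F(r) = -12 + r (F(r) = r - 3*4 = r - 12 = -12 + r)
(b(-2, 6)*F(-1))*p(2) = ((6 - 2)*(-12 - 1))*(2*2⁴) = (4*(-13))*(2*16) = -52*32 = -1664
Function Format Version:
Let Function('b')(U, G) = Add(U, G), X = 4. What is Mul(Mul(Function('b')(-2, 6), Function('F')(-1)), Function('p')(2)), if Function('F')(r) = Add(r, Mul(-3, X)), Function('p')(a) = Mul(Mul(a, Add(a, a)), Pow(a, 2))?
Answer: -1664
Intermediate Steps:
Function('b')(U, G) = Add(G, U)
Function('p')(a) = Mul(2, Pow(a, 4)) (Function('p')(a) = Mul(Mul(a, Mul(2, a)), Pow(a, 2)) = Mul(Mul(2, Pow(a, 2)), Pow(a, 2)) = Mul(2, Pow(a, 4)))
Function('F')(r) = Add(-12, r) (Function('F')(r) = Add(r, Mul(-3, 4)) = Add(r, -12) = Add(-12, r))
Mul(Mul(Function('b')(-2, 6), Function('F')(-1)), Function('p')(2)) = Mul(Mul(Add(6, -2), Add(-12, -1)), Mul(2, Pow(2, 4))) = Mul(Mul(4, -13), Mul(2, 16)) = Mul(-52, 32) = -1664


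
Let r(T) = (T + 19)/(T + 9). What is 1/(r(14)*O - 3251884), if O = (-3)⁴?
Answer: -23/74790659 ≈ -3.0753e-7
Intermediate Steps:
r(T) = (19 + T)/(9 + T)
O = 81
1/(r(14)*O - 3251884) = 1/(((19 + 14)/(9 + 14))*81 - 3251884) = 1/((33/23)*81 - 3251884) = 1/(2673/23 - 3251884) = 1/(-74790659/23) = -23/74790659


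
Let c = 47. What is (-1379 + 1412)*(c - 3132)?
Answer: -101805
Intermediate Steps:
(-1379 + 1412)*(c - 3132) = (-1379 + 1412)*(47 - 3132) = 33*(-3085) = -101805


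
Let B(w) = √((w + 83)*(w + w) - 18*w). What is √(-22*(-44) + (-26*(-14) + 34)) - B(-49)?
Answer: √1366 - 35*I*√2 ≈ 36.959 - 49.497*I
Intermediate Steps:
B(w) = √(-18*w + 2*w*(83 + w)) (B(w) = √((83 + w)*(2*w) - 18*w) = √(2*w*(83 + w) - 18*w) = √(-18*w + 2*w*(83 + w)))
√(-22*(-44) + (-26*(-14) + 34)) - B(-49) = √(-22*(-44) + (-26*(-14) + 34)) - √2*√(-49*(74 - 49)) = √(968 + (364 + 34)) - √2*√(-49*25) = √(968 + 398) - √2*√(-1225) = √1366 - √2*35*I = √1366 - 35*I*√2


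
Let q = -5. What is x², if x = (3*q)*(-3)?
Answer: 2025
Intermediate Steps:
x = 45 (x = (3*(-5))*(-3) = -15*(-3) = 45)
x² = 45² = 2025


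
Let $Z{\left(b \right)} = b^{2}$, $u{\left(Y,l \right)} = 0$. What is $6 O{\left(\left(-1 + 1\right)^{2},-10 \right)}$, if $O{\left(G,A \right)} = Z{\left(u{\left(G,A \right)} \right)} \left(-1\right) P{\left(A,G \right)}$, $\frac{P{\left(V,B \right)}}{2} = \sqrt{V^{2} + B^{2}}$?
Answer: $0$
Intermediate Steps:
$P{\left(V,B \right)} = 2 \sqrt{B^{2} + V^{2}}$ ($P{\left(V,B \right)} = 2 \sqrt{V^{2} + B^{2}} = 2 \sqrt{B^{2} + V^{2}}$)
$O{\left(G,A \right)} = 0$ ($O{\left(G,A \right)} = 0^{2} \left(-1\right) 2 \sqrt{G^{2} + A^{2}} = 0 \left(-1\right) 2 \sqrt{A^{2} + G^{2}} = 0 \cdot 2 \sqrt{A^{2} + G^{2}} = 0$)
$6 O{\left(\left(-1 + 1\right)^{2},-10 \right)} = 6 \cdot 0 = 0$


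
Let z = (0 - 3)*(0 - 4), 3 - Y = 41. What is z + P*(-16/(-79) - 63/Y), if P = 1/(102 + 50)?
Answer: 5481233/456304 ≈ 12.012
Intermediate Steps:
Y = -38 (Y = 3 - 1*41 = 3 - 41 = -38)
z = 12 (z = -3*(-4) = 12)
P = 1/152 ≈ 0.0065789
z + P*(-16/(-79) - 63/Y) = 12 + (-16/(-79) - 63/(-38))/152 = 12 + (-16*(-1/79) - 63*(-1/38))/152 = 12 + (16/79 + 63/38)/152 = 12 + (1/152)*(5585/3002) = 12 + 5585/456304 = 5481233/456304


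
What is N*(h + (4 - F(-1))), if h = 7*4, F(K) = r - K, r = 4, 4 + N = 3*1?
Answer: -27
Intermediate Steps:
N = -1 (N = -4 + 3*1 = -4 + 3 = -1)
F(K) = 4 - K
h = 28
N*(h + (4 - F(-1))) = -(28 + (4 - (4 - 1*(-1)))) = -(28 + (4 - (4 + 1))) = -(28 + (4 - 1*5)) = -(28 + (4 - 5)) = -(28 - 1) = -1*27 = -27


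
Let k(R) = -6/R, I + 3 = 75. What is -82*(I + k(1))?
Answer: -5412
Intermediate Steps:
I = 72 (I = -3 + 75 = 72)
-82*(I + k(1)) = -82*(72 - 6/1) = -82*(72 - 6*1) = -82*(72 - 6) = -82*66 = -5412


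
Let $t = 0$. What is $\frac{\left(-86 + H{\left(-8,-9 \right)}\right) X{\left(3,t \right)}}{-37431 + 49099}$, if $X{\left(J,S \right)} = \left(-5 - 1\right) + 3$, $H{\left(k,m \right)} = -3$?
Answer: $\frac{267}{11668} \approx 0.022883$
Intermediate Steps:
$X{\left(J,S \right)} = -3$ ($X{\left(J,S \right)} = -6 + 3 = -3$)
$\frac{\left(-86 + H{\left(-8,-9 \right)}\right) X{\left(3,t \right)}}{-37431 + 49099} = \frac{\left(-86 - 3\right) \left(-3\right)}{-37431 + 49099} = \frac{\left(-89\right) \left(-3\right)}{11668} = 267 \cdot \frac{1}{11668} = \frac{267}{11668}$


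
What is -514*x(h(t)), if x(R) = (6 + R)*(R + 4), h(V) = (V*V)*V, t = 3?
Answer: -525822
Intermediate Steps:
h(V) = V**3 (h(V) = V**2*V = V**3)
x(R) = (4 + R)*(6 + R) (x(R) = (6 + R)*(4 + R) = (4 + R)*(6 + R))
-514*x(h(t)) = -514*(24 + (3**3)**2 + 10*3**3) = -514*(24 + 27**2 + 10*27) = -514*(24 + 729 + 270) = -514*1023 = -525822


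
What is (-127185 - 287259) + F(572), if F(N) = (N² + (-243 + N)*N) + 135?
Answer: 101063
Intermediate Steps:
F(N) = 135 + N² + N*(-243 + N) (F(N) = (N² + N*(-243 + N)) + 135 = 135 + N² + N*(-243 + N))
(-127185 - 287259) + F(572) = (-127185 - 287259) + (135 - 243*572 + 2*572²) = -414444 + (135 - 138996 + 2*327184) = -414444 + (135 - 138996 + 654368) = -414444 + 515507 = 101063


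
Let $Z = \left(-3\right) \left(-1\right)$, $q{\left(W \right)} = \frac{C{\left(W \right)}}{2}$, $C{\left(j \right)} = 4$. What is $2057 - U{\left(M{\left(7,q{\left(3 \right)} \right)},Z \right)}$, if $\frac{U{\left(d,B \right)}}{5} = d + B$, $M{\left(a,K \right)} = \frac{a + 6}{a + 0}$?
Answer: $\frac{14229}{7} \approx 2032.7$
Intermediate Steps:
$q{\left(W \right)} = 2$ ($q{\left(W \right)} = \frac{4}{2} = 4 \cdot \frac{1}{2} = 2$)
$M{\left(a,K \right)} = \frac{6 + a}{a}$
$Z = 3$
$U{\left(d,B \right)} = 5 B + 5 d$ ($U{\left(d,B \right)} = 5 \left(d + B\right) = 5 \left(B + d\right) = 5 B + 5 d$)
$2057 - U{\left(M{\left(7,q{\left(3 \right)} \right)},Z \right)} = 2057 - \left(5 \cdot 3 + 5 \frac{6 + 7}{7}\right) = 2057 - \left(15 + 5 \cdot \frac{1}{7} \cdot 13\right) = 2057 - \left(15 + 5 \cdot \frac{13}{7}\right) = 2057 - \left(15 + \frac{65}{7}\right) = 2057 - \frac{170}{7} = \frac{14229}{7}$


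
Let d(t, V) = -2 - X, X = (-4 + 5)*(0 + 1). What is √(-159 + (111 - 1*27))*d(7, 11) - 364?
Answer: -364 - 15*I*√3 ≈ -364.0 - 25.981*I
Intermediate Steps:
X = 1 (X = 1*1 = 1)
d(t, V) = -3 (d(t, V) = -2 - 1*1 = -2 - 1 = -3)
√(-159 + (111 - 1*27))*d(7, 11) - 364 = √(-159 + (111 - 1*27))*(-3) - 364 = √(-159 + (111 - 27))*(-3) - 364 = √(-159 + 84)*(-3) - 364 = √(-75)*(-3) - 364 = (5*I*√3)*(-3) - 364 = -15*I*√3 - 364 = -364 - 15*I*√3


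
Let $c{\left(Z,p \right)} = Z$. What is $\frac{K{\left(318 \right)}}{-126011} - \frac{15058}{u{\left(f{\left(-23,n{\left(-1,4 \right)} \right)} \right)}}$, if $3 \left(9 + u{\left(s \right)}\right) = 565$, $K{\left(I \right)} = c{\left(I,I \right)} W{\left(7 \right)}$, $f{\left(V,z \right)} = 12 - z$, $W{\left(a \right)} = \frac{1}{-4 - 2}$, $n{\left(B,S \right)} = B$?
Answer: $- \frac{2846196200}{33896959} \approx -83.966$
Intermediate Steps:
$W{\left(a \right)} = - \frac{1}{6}$ ($W{\left(a \right)} = \frac{1}{-6} = - \frac{1}{6}$)
$K{\left(I \right)} = - \frac{I}{6}$ ($K{\left(I \right)} = I \left(- \frac{1}{6}\right) = - \frac{I}{6}$)
$u{\left(s \right)} = \frac{538}{3}$ ($u{\left(s \right)} = -9 + \frac{1}{3} \cdot 565 = -9 + \frac{565}{3} = \frac{538}{3}$)
$\frac{K{\left(318 \right)}}{-126011} - \frac{15058}{u{\left(f{\left(-23,n{\left(-1,4 \right)} \right)} \right)}} = \frac{\left(- \frac{1}{6}\right) 318}{-126011} - \frac{15058}{\frac{538}{3}} = \left(-53\right) \left(- \frac{1}{126011}\right) - \frac{22587}{269} = \frac{53}{126011} - \frac{22587}{269} = - \frac{2846196200}{33896959}$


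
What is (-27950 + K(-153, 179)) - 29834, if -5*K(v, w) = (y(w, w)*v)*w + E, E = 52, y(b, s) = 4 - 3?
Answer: -52317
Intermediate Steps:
y(b, s) = 1
K(v, w) = -52/5 - v*w/5 (K(v, w) = -((1*v)*w + 52)/5 = -(v*w + 52)/5 = -(52 + v*w)/5 = -52/5 - v*w/5)
(-27950 + K(-153, 179)) - 29834 = (-27950 + (-52/5 - 1/5*(-153)*179)) - 29834 = (-27950 + (-52/5 + 27387/5)) - 29834 = (-27950 + 5467) - 29834 = -22483 - 29834 = -52317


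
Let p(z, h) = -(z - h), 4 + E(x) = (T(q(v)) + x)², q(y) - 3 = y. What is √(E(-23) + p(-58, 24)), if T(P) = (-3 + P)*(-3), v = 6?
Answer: √1759 ≈ 41.940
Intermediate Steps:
q(y) = 3 + y
T(P) = 9 - 3*P
E(x) = -4 + (-18 + x)² (E(x) = -4 + ((9 - 3*(3 + 6)) + x)² = -4 + ((9 - 3*9) + x)² = -4 + ((9 - 27) + x)² = -4 + (-18 + x)²)
p(z, h) = h - z
√(E(-23) + p(-58, 24)) = √((-4 + (-18 - 23)²) + (24 - 1*(-58))) = √((-4 + (-41)²) + (24 + 58)) = √((-4 + 1681) + 82) = √(1677 + 82) = √1759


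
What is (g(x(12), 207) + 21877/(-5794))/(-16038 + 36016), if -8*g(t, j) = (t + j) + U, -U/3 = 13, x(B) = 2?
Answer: -289999/231505064 ≈ -0.0012527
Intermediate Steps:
U = -39 (U = -3*13 = -39)
g(t, j) = 39/8 - j/8 - t/8 (g(t, j) = -((t + j) - 39)/8 = -((j + t) - 39)/8 = -(-39 + j + t)/8 = 39/8 - j/8 - t/8)
(g(x(12), 207) + 21877/(-5794))/(-16038 + 36016) = ((39/8 - ⅛*207 - ⅛*2) + 21877/(-5794))/(-16038 + 36016) = ((39/8 - 207/8 - ¼) + 21877*(-1/5794))/19978 = (-85/4 - 21877/5794)*(1/19978) = -289999/11588*1/19978 = -289999/231505064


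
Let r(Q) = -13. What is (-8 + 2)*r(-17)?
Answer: 78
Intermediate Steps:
(-8 + 2)*r(-17) = (-8 + 2)*(-13) = -6*(-13) = 78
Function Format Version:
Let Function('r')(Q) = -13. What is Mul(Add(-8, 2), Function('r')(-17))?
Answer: 78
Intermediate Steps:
Mul(Add(-8, 2), Function('r')(-17)) = Mul(Add(-8, 2), -13) = Mul(-6, -13) = 78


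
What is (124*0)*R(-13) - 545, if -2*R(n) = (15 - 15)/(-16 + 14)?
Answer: -545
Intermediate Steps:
R(n) = 0 (R(n) = -(15 - 15)/(2*(-16 + 14)) = -0/(-2) = -0*(-1)/2 = -½*0 = 0)
(124*0)*R(-13) - 545 = (124*0)*0 - 545 = 0*0 - 545 = 0 - 545 = -545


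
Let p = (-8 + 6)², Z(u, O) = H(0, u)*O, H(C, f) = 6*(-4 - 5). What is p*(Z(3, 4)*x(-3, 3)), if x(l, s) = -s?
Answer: 2592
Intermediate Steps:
H(C, f) = -54 (H(C, f) = 6*(-9) = -54)
Z(u, O) = -54*O
p = 4 (p = (-2)² = 4)
p*(Z(3, 4)*x(-3, 3)) = 4*((-54*4)*(-1*3)) = 4*(-216*(-3)) = 4*648 = 2592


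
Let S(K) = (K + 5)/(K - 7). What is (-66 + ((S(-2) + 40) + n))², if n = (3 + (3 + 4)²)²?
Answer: 64529089/9 ≈ 7.1699e+6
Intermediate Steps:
S(K) = (5 + K)/(-7 + K)
n = 2704 (n = (3 + 7²)² = (3 + 49)² = 52² = 2704)
(-66 + ((S(-2) + 40) + n))² = (-66 + (((5 - 2)/(-7 - 2) + 40) + 2704))² = (-66 + ((3/(-9) + 40) + 2704))² = (-66 + ((-⅑*3 + 40) + 2704))² = (-66 + ((-⅓ + 40) + 2704))² = (-66 + (119/3 + 2704))² = (-66 + 8231/3)² = (8033/3)² = 64529089/9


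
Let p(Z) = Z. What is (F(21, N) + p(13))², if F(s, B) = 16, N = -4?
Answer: 841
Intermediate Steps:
(F(21, N) + p(13))² = (16 + 13)² = 29² = 841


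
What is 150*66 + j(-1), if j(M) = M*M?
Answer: 9901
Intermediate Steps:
j(M) = M²
150*66 + j(-1) = 150*66 + (-1)² = 9900 + 1 = 9901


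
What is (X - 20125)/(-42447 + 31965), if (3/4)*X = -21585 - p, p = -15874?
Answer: 83219/31446 ≈ 2.6464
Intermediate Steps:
X = -22844/3 (X = 4*(-21585 - 1*(-15874))/3 = 4*(-21585 + 15874)/3 = (4/3)*(-5711) = -22844/3 ≈ -7614.7)
(X - 20125)/(-42447 + 31965) = (-22844/3 - 20125)/(-42447 + 31965) = -83219/3/(-10482) = -83219/3*(-1/10482) = 83219/31446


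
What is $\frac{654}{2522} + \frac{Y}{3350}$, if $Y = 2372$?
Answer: $\frac{2043271}{2112175} \approx 0.96738$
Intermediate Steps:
$\frac{654}{2522} + \frac{Y}{3350} = \frac{654}{2522} + \frac{2372}{3350} = 654 \cdot \frac{1}{2522} + 2372 \cdot \frac{1}{3350} = \frac{327}{1261} + \frac{1186}{1675} = \frac{2043271}{2112175}$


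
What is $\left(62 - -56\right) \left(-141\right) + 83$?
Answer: $-16555$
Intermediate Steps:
$\left(62 - -56\right) \left(-141\right) + 83 = \left(62 + 56\right) \left(-141\right) + 83 = 118 \left(-141\right) + 83 = -16638 + 83 = -16555$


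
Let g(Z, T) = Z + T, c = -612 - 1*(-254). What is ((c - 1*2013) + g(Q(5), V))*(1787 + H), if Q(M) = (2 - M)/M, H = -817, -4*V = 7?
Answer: -4604299/2 ≈ -2.3021e+6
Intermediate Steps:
V = -7/4 (V = -1/4*7 = -7/4 ≈ -1.7500)
c = -358 (c = -612 + 254 = -358)
Q(M) = (2 - M)/M
g(Z, T) = T + Z
((c - 1*2013) + g(Q(5), V))*(1787 + H) = ((-358 - 1*2013) + (-7/4 + (2 - 1*5)/5))*(1787 - 817) = ((-358 - 2013) + (-7/4 + (2 - 5)/5))*970 = (-2371 + (-7/4 + (1/5)*(-3)))*970 = (-2371 + (-7/4 - 3/5))*970 = (-2371 - 47/20)*970 = -47467/20*970 = -4604299/2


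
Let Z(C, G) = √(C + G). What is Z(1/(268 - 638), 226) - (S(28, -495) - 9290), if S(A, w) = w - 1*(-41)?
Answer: 9744 + 3*√3437670/370 ≈ 9759.0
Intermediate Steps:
S(A, w) = 41 + w (S(A, w) = w + 41 = 41 + w)
Z(1/(268 - 638), 226) - (S(28, -495) - 9290) = √(1/(268 - 638) + 226) - ((41 - 495) - 9290) = √(1/(-370) + 226) - (-454 - 9290) = √(-1/370 + 226) - 1*(-9744) = √(83619/370) + 9744 = 3*√3437670/370 + 9744 = 9744 + 3*√3437670/370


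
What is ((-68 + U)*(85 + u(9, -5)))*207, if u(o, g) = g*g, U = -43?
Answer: -2527470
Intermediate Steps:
u(o, g) = g²
((-68 + U)*(85 + u(9, -5)))*207 = ((-68 - 43)*(85 + (-5)²))*207 = -111*(85 + 25)*207 = -111*110*207 = -12210*207 = -2527470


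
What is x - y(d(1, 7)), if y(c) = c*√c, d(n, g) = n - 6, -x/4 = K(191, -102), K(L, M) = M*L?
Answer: 77928 + 5*I*√5 ≈ 77928.0 + 11.18*I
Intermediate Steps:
K(L, M) = L*M
x = 77928 (x = -764*(-102) = -4*(-19482) = 77928)
d(n, g) = -6 + n
y(c) = c^(3/2)
x - y(d(1, 7)) = 77928 - (-6 + 1)^(3/2) = 77928 - (-5)^(3/2) = 77928 - (-5)*I*√5 = 77928 + 5*I*√5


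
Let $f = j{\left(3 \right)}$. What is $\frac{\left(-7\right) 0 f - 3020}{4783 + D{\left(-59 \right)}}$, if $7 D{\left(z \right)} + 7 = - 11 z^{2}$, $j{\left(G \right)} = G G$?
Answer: $\frac{21140}{4817} \approx 4.3886$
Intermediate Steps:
$j{\left(G \right)} = G^{2}$
$f = 9$ ($f = 3^{2} = 9$)
$D{\left(z \right)} = -1 - \frac{11 z^{2}}{7}$ ($D{\left(z \right)} = -1 + \frac{\left(-11\right) z^{2}}{7} = -1 - \frac{11 z^{2}}{7}$)
$\frac{\left(-7\right) 0 f - 3020}{4783 + D{\left(-59 \right)}} = \frac{\left(-7\right) 0 \cdot 9 - 3020}{4783 - \left(1 + \frac{11 \left(-59\right)^{2}}{7}\right)} = \frac{0 \cdot 9 - 3020}{4783 - \frac{38298}{7}} = \frac{0 - 3020}{4783 - \frac{38298}{7}} = - \frac{3020}{4783 - \frac{38298}{7}} = - \frac{3020}{- \frac{4817}{7}} = \left(-3020\right) \left(- \frac{7}{4817}\right) = \frac{21140}{4817}$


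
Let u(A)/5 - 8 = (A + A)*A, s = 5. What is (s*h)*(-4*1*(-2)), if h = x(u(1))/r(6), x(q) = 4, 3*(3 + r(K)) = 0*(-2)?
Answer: -160/3 ≈ -53.333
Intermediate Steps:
r(K) = -3 (r(K) = -3 + (0*(-2))/3 = -3 + (1/3)*0 = -3 + 0 = -3)
u(A) = 40 + 10*A**2 (u(A) = 40 + 5*((A + A)*A) = 40 + 5*((2*A)*A) = 40 + 5*(2*A**2) = 40 + 10*A**2)
h = -4/3 (h = 4/(-3) = 4*(-1/3) = -4/3 ≈ -1.3333)
(s*h)*(-4*1*(-2)) = (5*(-4/3))*(-4*1*(-2)) = -(-80)*(-2)/3 = -20/3*8 = -160/3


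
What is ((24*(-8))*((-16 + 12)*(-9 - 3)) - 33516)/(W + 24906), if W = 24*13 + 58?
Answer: -10683/6319 ≈ -1.6906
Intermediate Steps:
W = 370 (W = 312 + 58 = 370)
((24*(-8))*((-16 + 12)*(-9 - 3)) - 33516)/(W + 24906) = ((24*(-8))*((-16 + 12)*(-9 - 3)) - 33516)/(370 + 24906) = (-(-768)*(-12) - 33516)/25276 = (-192*48 - 33516)*(1/25276) = (-9216 - 33516)*(1/25276) = -42732*1/25276 = -10683/6319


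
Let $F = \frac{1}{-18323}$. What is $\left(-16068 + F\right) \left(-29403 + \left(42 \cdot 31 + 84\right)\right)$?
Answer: $\frac{8248596057405}{18323} \approx 4.5018 \cdot 10^{8}$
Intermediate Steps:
$F = - \frac{1}{18323} \approx -5.4576 \cdot 10^{-5}$
$\left(-16068 + F\right) \left(-29403 + \left(42 \cdot 31 + 84\right)\right) = \left(-16068 - \frac{1}{18323}\right) \left(-29403 + \left(42 \cdot 31 + 84\right)\right) = - \frac{294413965 \left(-29403 + \left(1302 + 84\right)\right)}{18323} = - \frac{294413965 \left(-29403 + 1386\right)}{18323} = \left(- \frac{294413965}{18323}\right) \left(-28017\right) = \frac{8248596057405}{18323}$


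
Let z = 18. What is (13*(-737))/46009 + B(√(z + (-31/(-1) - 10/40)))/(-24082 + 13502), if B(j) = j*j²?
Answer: -9581/46009 - 39*√195/16928 ≈ -0.24041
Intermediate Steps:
B(j) = j³
(13*(-737))/46009 + B(√(z + (-31/(-1) - 10/40)))/(-24082 + 13502) = (13*(-737))/46009 + (√(18 + (-31/(-1) - 10/40)))³/(-24082 + 13502) = -9581*1/46009 + (√(18 + (-31*(-1) - 10*1/40)))³/(-10580) = -9581/46009 + (√(18 + (31 - ¼)))³*(-1/10580) = -9581/46009 + (√(18 + 123/4))³*(-1/10580) = -9581/46009 + (√(195/4))³*(-1/10580) = -9581/46009 + (√195/2)³*(-1/10580) = -9581/46009 + (195*√195/8)*(-1/10580) = -9581/46009 - 39*√195/16928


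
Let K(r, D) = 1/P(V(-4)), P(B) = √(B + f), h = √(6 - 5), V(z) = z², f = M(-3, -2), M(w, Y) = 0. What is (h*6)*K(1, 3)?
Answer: 3/2 ≈ 1.5000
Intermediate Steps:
f = 0
h = 1 (h = √1 = 1)
P(B) = √B (P(B) = √(B + 0) = √B)
K(r, D) = ¼ (K(r, D) = 1/(√((-4)²)) = 1/(√16) = 1/4 = ¼)
(h*6)*K(1, 3) = (1*6)*(¼) = 6*(¼) = 3/2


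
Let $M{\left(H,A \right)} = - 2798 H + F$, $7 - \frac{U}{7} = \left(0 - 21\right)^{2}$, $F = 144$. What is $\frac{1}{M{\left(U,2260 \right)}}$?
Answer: $\frac{1}{8500468} \approx 1.1764 \cdot 10^{-7}$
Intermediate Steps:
$U = -3038$ ($U = 49 - 7 \left(0 - 21\right)^{2} = 49 - 7 \left(-21\right)^{2} = 49 - 3087 = -3038$)
$M{\left(H,A \right)} = 144 - 2798 H$ ($M{\left(H,A \right)} = - 2798 H + 144 = 144 - 2798 H$)
$\frac{1}{M{\left(U,2260 \right)}} = \frac{1}{144 - -8500324} = \frac{1}{144 + 8500324} = \frac{1}{8500468}$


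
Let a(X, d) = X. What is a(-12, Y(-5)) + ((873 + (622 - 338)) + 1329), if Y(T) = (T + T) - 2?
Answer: 2474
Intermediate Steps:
Y(T) = -2 + 2*T (Y(T) = 2*T - 2 = -2 + 2*T)
a(-12, Y(-5)) + ((873 + (622 - 338)) + 1329) = -12 + ((873 + (622 - 338)) + 1329) = -12 + ((873 + 284) + 1329) = -12 + (1157 + 1329) = -12 + 2486 = 2474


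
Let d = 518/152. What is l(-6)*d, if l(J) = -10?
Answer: -1295/38 ≈ -34.079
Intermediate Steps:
d = 259/76 (d = 518*(1/152) = 259/76 ≈ 3.4079)
l(-6)*d = -10*259/76 = -1295/38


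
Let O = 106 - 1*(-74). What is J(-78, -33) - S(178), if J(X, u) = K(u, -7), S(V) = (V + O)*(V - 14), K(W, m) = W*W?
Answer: -57623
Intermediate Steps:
O = 180 (O = 106 + 74 = 180)
K(W, m) = W²
S(V) = (-14 + V)*(180 + V) (S(V) = (V + 180)*(V - 14) = (180 + V)*(-14 + V) = (-14 + V)*(180 + V))
J(X, u) = u²
J(-78, -33) - S(178) = (-33)² - (-2520 + 178² + 166*178) = 1089 - (-2520 + 31684 + 29548) = 1089 - 1*58712 = 1089 - 58712 = -57623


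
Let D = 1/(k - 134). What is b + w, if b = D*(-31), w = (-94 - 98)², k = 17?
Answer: 4313119/117 ≈ 36864.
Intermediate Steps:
w = 36864 (w = (-192)² = 36864)
D = -1/117 (D = 1/(17 - 134) = 1/(-117) = -1/117 ≈ -0.0085470)
b = 31/117 (b = -1/117*(-31) = 31/117 ≈ 0.26496)
b + w = 31/117 + 36864 = 4313119/117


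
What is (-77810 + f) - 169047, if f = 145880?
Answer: -100977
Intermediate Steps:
(-77810 + f) - 169047 = (-77810 + 145880) - 169047 = 68070 - 169047 = -100977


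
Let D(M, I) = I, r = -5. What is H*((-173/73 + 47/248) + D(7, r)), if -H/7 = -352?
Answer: -40037844/2263 ≈ -17692.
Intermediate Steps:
H = 2464 (H = -7*(-352) = 2464)
H*((-173/73 + 47/248) + D(7, r)) = 2464*((-173/73 + 47/248) - 5) = 2464*(-39473/18104 - 5) = 2464*(-129993/18104) = -40037844/2263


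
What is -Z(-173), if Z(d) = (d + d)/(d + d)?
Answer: -1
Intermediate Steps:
Z(d) = 1 (Z(d) = (2*d)/((2*d)) = (2*d)*(1/(2*d)) = 1)
-Z(-173) = -1*1 = -1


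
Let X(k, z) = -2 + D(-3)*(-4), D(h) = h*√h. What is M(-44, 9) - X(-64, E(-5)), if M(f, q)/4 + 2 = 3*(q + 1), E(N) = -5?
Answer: 114 - 12*I*√3 ≈ 114.0 - 20.785*I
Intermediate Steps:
D(h) = h^(3/2)
X(k, z) = -2 + 12*I*√3 (X(k, z) = -2 + (-3)^(3/2)*(-4) = -2 - 3*I*√3*(-4) = -2 + 12*I*√3)
M(f, q) = 4 + 12*q (M(f, q) = -8 + 4*(3*(q + 1)) = -8 + 4*(3*(1 + q)) = -8 + 4*(3 + 3*q) = -8 + (12 + 12*q) = 4 + 12*q)
M(-44, 9) - X(-64, E(-5)) = (4 + 12*9) - (-2 + 12*I*√3) = (4 + 108) + (2 - 12*I*√3) = 112 + (2 - 12*I*√3) = 114 - 12*I*√3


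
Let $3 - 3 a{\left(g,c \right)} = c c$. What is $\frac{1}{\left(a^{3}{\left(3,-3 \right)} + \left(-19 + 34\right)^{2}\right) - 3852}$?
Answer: $- \frac{1}{3635} \approx -0.0002751$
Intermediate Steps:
$a{\left(g,c \right)} = 1 - \frac{c^{2}}{3}$ ($a{\left(g,c \right)} = 1 - \frac{c c}{3} = 1 - \frac{c^{2}}{3}$)
$\frac{1}{\left(a^{3}{\left(3,-3 \right)} + \left(-19 + 34\right)^{2}\right) - 3852} = \frac{1}{\left(\left(1 - \frac{\left(-3\right)^{2}}{3}\right)^{3} + \left(-19 + 34\right)^{2}\right) - 3852} = \frac{1}{\left(\left(1 - 3\right)^{3} + 15^{2}\right) - 3852} = \frac{1}{\left(\left(1 - 3\right)^{3} + 225\right) - 3852} = \frac{1}{\left(\left(-2\right)^{3} + 225\right) - 3852} = \frac{1}{\left(-8 + 225\right) - 3852} = \frac{1}{217 - 3852} = \frac{1}{-3635} = - \frac{1}{3635}$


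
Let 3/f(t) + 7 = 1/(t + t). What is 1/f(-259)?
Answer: -1209/518 ≈ -2.3340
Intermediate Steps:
f(t) = 3/(-7 + 1/(2*t)) (f(t) = 3/(-7 + 1/(t + t)) = 3/(-7 + 1/(2*t)))
1/f(-259) = 1/(-6*(-259)/(-1 + 14*(-259))) = 1/(-6*(-259)/(-1 - 3626)) = 1/(-6*(-259)/(-3627)) = 1/(-6*(-259)*(-1/3627)) = 1/(-518/1209) = -1209/518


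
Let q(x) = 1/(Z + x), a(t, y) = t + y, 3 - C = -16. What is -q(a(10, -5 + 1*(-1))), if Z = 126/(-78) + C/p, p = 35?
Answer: -455/1332 ≈ -0.34159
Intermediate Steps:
C = 19 (C = 3 - 1*(-16) = 3 + 16 = 19)
Z = -488/455 (Z = 126/(-78) + 19/35 = 126*(-1/78) + 19*(1/35) = -21/13 + 19/35 = -488/455 ≈ -1.0725)
q(x) = 1/(-488/455 + x)
-q(a(10, -5 + 1*(-1))) = -455/(-488 + 455*(10 + (-5 + 1*(-1)))) = -455/(-488 + 455*(10 + (-5 - 1))) = -455/(-488 + 455*(10 - 6)) = -455/(-488 + 455*4) = -455/(-488 + 1820) = -455/1332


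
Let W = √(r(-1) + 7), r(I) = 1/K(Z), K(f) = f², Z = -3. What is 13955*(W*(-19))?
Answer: -2121160/3 ≈ -7.0705e+5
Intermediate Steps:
r(I) = ⅑ (r(I) = 1/((-3)²) = 1/9 = ⅑)
W = 8/3 (W = √(⅑ + 7) = √(64/9) = 8/3 ≈ 2.6667)
13955*(W*(-19)) = 13955*((8/3)*(-19)) = 13955*(-152/3) = -2121160/3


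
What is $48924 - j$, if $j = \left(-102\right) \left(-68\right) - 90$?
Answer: $42078$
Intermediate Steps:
$j = 6846$ ($j = 6936 - 90 = 6846$)
$48924 - j = 48924 - 6846 = 42078$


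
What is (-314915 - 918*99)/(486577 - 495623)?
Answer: 405797/9046 ≈ 44.859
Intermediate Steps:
(-314915 - 918*99)/(486577 - 495623) = (-314915 - 90882)/(-9046) = -405797*(-1/9046) = 405797/9046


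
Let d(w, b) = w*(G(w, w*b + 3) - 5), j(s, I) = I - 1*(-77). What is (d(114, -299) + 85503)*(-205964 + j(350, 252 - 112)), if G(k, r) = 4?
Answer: -17568530583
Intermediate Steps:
j(s, I) = 77 + I (j(s, I) = I + 77 = 77 + I)
d(w, b) = -w (d(w, b) = w*(4 - 5) = w*(-1) = -w)
(d(114, -299) + 85503)*(-205964 + j(350, 252 - 112)) = (-1*114 + 85503)*(-205964 + (77 + (252 - 112))) = (-114 + 85503)*(-205964 + (77 + 140)) = 85389*(-205964 + 217) = 85389*(-205747) = -17568530583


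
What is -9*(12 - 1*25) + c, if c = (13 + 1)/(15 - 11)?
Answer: 241/2 ≈ 120.50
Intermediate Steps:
c = 7/2 (c = 14/4 = 14*(1/4) = 7/2 ≈ 3.5000)
-9*(12 - 1*25) + c = -9*(12 - 1*25) + 7/2 = -9*(12 - 25) + 7/2 = -9*(-13) + 7/2 = 117 + 7/2 = 241/2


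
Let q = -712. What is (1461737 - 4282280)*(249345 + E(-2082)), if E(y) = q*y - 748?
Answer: -4882306342683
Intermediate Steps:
E(y) = -748 - 712*y (E(y) = -712*y - 748 = -748 - 712*y)
(1461737 - 4282280)*(249345 + E(-2082)) = (1461737 - 4282280)*(249345 + (-748 - 712*(-2082))) = -2820543*(249345 + (-748 + 1482384)) = -2820543*(249345 + 1481636) = -2820543*1730981 = -4882306342683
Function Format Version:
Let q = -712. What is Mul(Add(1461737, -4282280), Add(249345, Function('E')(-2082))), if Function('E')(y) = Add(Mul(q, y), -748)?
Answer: -4882306342683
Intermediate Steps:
Function('E')(y) = Add(-748, Mul(-712, y)) (Function('E')(y) = Add(Mul(-712, y), -748) = Add(-748, Mul(-712, y)))
Mul(Add(1461737, -4282280), Add(249345, Function('E')(-2082))) = Mul(Add(1461737, -4282280), Add(249345, Add(-748, Mul(-712, -2082)))) = Mul(-2820543, Add(249345, Add(-748, 1482384))) = Mul(-2820543, Add(249345, 1481636)) = Mul(-2820543, 1730981) = -4882306342683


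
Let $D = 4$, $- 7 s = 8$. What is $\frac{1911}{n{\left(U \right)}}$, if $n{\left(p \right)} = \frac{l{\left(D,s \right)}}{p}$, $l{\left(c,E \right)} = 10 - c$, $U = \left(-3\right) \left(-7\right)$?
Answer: $\frac{13377}{2} \approx 6688.5$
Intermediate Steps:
$s = - \frac{8}{7}$ ($s = \left(- \frac{1}{7}\right) 8 = - \frac{8}{7} \approx -1.1429$)
$U = 21$
$n{\left(p \right)} = \frac{6}{p}$ ($n{\left(p \right)} = \frac{10 - 4}{p} = \frac{6}{p}$)
$\frac{1911}{n{\left(U \right)}} = \frac{1911}{6 \cdot \frac{1}{21}} = \frac{1911}{\frac{2}{7}} = 1911 \cdot \frac{7}{2} = \frac{13377}{2}$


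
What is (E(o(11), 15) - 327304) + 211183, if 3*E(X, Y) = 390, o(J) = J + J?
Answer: -115991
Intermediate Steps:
o(J) = 2*J
E(X, Y) = 130 (E(X, Y) = (⅓)*390 = 130)
(E(o(11), 15) - 327304) + 211183 = (130 - 327304) + 211183 = -327174 + 211183 = -115991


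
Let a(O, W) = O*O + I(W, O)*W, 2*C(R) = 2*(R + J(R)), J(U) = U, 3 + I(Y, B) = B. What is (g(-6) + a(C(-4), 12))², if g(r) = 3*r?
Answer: 7396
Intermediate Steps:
I(Y, B) = -3 + B
C(R) = 2*R (C(R) = (2*(R + R))/2 = (2*(2*R))/2 = (4*R)/2 = 2*R)
a(O, W) = O² + W*(-3 + O) (a(O, W) = O*O + (-3 + O)*W = O² + W*(-3 + O))
(g(-6) + a(C(-4), 12))² = (3*(-6) + ((2*(-4))² + 12*(-3 + 2*(-4))))² = (-18 + ((-8)² + 12*(-3 - 8)))² = (-18 + (64 + 12*(-11)))² = (-18 + (64 - 132))² = (-18 - 68)² = (-86)² = 7396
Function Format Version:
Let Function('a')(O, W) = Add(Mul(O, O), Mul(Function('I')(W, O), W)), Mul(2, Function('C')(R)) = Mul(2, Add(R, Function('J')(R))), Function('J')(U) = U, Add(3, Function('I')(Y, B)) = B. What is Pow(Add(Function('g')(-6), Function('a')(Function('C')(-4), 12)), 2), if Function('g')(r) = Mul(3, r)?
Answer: 7396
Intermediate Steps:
Function('I')(Y, B) = Add(-3, B)
Function('C')(R) = Mul(2, R) (Function('C')(R) = Mul(Rational(1, 2), Mul(2, Add(R, R))) = Mul(Rational(1, 2), Mul(2, Mul(2, R))) = Mul(Rational(1, 2), Mul(4, R)) = Mul(2, R))
Function('a')(O, W) = Add(Pow(O, 2), Mul(W, Add(-3, O))) (Function('a')(O, W) = Add(Mul(O, O), Mul(Add(-3, O), W)) = Add(Pow(O, 2), Mul(W, Add(-3, O))))
Pow(Add(Function('g')(-6), Function('a')(Function('C')(-4), 12)), 2) = Pow(Add(Mul(3, -6), Add(Pow(Mul(2, -4), 2), Mul(12, Add(-3, Mul(2, -4))))), 2) = Pow(Add(-18, Add(Pow(-8, 2), Mul(12, Add(-3, -8)))), 2) = Pow(Add(-18, Add(64, Mul(12, -11))), 2) = Pow(Add(-18, Add(64, -132)), 2) = Pow(Add(-18, -68), 2) = Pow(-86, 2) = 7396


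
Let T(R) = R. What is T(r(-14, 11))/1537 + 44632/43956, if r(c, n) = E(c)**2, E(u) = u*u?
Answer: 439303270/16890093 ≈ 26.010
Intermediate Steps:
E(u) = u**2
r(c, n) = c**4 (r(c, n) = (c**2)**2 = c**4)
T(r(-14, 11))/1537 + 44632/43956 = (-14)**4/1537 + 44632/43956 = 38416*(1/1537) + 44632*(1/43956) = 38416/1537 + 11158/10989 = 439303270/16890093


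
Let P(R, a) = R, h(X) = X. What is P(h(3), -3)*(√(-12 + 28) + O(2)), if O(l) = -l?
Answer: 6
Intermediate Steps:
P(h(3), -3)*(√(-12 + 28) + O(2)) = 3*(√(-12 + 28) - 1*2) = 3*(√16 - 2) = 3*(4 - 2) = 3*2 = 6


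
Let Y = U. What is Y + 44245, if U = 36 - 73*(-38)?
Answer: 47055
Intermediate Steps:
U = 2810 (U = 36 + 2774 = 2810)
Y = 2810
Y + 44245 = 2810 + 44245 = 47055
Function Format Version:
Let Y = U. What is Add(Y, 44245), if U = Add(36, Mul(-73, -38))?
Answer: 47055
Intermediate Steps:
U = 2810 (U = Add(36, 2774) = 2810)
Y = 2810
Add(Y, 44245) = Add(2810, 44245) = 47055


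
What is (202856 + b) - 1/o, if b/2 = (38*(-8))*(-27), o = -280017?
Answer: 61399887625/280017 ≈ 2.1927e+5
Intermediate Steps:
b = 16416 (b = 2*((38*(-8))*(-27)) = 2*(-304*(-27)) = 2*8208 = 16416)
(202856 + b) - 1/o = (202856 + 16416) - 1/(-280017) = 219272 - 1*(-1/280017) = 219272 + 1/280017 = 61399887625/280017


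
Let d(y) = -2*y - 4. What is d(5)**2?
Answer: 196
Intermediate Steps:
d(y) = -4 - 2*y
d(5)**2 = (-4 - 2*5)**2 = (-4 - 10)**2 = (-14)**2 = 196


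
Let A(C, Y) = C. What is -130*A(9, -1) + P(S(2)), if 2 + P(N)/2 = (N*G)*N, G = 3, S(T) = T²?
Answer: -1078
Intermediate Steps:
P(N) = -4 + 6*N² (P(N) = -4 + 2*((N*3)*N) = -4 + 2*((3*N)*N) = -4 + 2*(3*N²) = -4 + 6*N²)
-130*A(9, -1) + P(S(2)) = -130*9 + (-4 + 6*(2²)²) = -1170 + (-4 + 6*4²) = -1170 + (-4 + 6*16) = -1170 + (-4 + 96) = -1170 + 92 = -1078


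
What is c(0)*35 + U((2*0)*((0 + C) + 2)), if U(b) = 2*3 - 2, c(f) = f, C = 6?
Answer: 4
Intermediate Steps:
U(b) = 4 (U(b) = 6 - 2 = 4)
c(0)*35 + U((2*0)*((0 + C) + 2)) = 0*35 + 4 = 0 + 4 = 4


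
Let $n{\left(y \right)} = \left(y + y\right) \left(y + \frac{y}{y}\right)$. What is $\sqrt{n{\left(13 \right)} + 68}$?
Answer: $12 \sqrt{3} \approx 20.785$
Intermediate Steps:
$n{\left(y \right)} = 2 y \left(1 + y\right)$ ($n{\left(y \right)} = 2 y \left(y + 1\right) = 2 y \left(1 + y\right)$)
$\sqrt{n{\left(13 \right)} + 68} = \sqrt{2 \cdot 13 \left(1 + 13\right) + 68} = \sqrt{2 \cdot 13 \cdot 14 + 68} = \sqrt{364 + 68} = \sqrt{432} = 12 \sqrt{3}$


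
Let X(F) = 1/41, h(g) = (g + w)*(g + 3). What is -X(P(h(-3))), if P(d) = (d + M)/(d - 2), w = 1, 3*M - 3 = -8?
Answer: -1/41 ≈ -0.024390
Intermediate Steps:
M = -5/3 (M = 1 + (⅓)*(-8) = 1 - 8/3 = -5/3 ≈ -1.6667)
h(g) = (1 + g)*(3 + g) (h(g) = (g + 1)*(g + 3) = (1 + g)*(3 + g))
P(d) = (-5/3 + d)/(-2 + d) (P(d) = (d - 5/3)/(d - 2) = (-5/3 + d)/(-2 + d))
X(F) = 1/41
-X(P(h(-3))) = -1*1/41 = -1/41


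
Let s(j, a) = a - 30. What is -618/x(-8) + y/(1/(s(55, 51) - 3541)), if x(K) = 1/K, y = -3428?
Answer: 12071504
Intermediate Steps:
s(j, a) = -30 + a
-618/x(-8) + y/(1/(s(55, 51) - 3541)) = -618/(1/(-8)) - 3428/(1/((-30 + 51) - 3541)) = -618/(-⅛) - 3428/(1/(21 - 3541)) = -618*(-8) - 3428/(1/(-3520)) = 4944 - 3428/(-1/3520) = 4944 - 3428*(-3520) = 4944 + 12066560 = 12071504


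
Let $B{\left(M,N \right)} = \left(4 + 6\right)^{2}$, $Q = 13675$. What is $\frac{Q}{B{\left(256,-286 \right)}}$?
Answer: $\frac{547}{4} \approx 136.75$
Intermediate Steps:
$B{\left(M,N \right)} = 100$ ($B{\left(M,N \right)} = 10^{2} = 100$)
$\frac{Q}{B{\left(256,-286 \right)}} = \frac{13675}{100} = 13675 \cdot \frac{1}{100} = \frac{547}{4}$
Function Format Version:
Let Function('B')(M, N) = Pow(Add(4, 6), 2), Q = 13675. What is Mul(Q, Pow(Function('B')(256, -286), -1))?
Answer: Rational(547, 4) ≈ 136.75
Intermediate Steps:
Function('B')(M, N) = 100 (Function('B')(M, N) = Pow(10, 2) = 100)
Mul(Q, Pow(Function('B')(256, -286), -1)) = Mul(13675, Pow(100, -1)) = Mul(13675, Rational(1, 100)) = Rational(547, 4)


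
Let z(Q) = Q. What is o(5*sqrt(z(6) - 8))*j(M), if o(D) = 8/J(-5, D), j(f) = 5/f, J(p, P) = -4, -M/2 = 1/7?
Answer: 35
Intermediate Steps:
M = -2/7 ≈ -0.28571
o(D) = -2 (o(D) = 8/(-4) = 8*(-1/4) = -2)
o(5*sqrt(z(6) - 8))*j(M) = -10/(-2/7) = -10*(-7)/2 = -2*(-35/2) = 35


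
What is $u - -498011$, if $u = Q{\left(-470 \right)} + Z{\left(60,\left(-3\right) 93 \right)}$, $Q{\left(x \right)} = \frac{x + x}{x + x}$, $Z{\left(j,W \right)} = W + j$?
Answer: $497793$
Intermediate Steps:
$Q{\left(x \right)} = 1$ ($Q{\left(x \right)} = \frac{2 x}{2 x} = 2 x \frac{1}{2 x} = 1$)
$u = -218$ ($u = 1 + \left(\left(-3\right) 93 + 60\right) = 1 + \left(-279 + 60\right) = 1 - 219 = -218$)
$u - -498011 = -218 - -498011 = -218 + 498011 = 497793$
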